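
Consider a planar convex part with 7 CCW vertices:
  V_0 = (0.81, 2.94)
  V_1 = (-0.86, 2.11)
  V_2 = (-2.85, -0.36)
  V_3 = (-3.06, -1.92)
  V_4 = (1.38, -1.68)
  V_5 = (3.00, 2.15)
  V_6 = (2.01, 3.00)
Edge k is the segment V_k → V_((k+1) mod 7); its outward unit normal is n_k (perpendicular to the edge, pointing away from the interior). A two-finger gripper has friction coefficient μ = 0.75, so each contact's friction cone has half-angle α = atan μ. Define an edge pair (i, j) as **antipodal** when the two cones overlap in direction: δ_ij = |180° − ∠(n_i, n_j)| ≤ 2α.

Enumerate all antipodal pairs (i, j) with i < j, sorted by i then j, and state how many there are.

count = 9; pairs: (0,3), (0,4), (1,3), (1,4), (2,4), (2,5), (3,5), (3,6), (4,6)

α = atan 0.75 = 36.87°;  2α = 73.74°
n_0 = (-0.4451, +0.8955)
n_1 = (-0.7787, +0.6274)
n_2 = (-0.9911, +0.1334)
n_3 = (+0.0540, -0.9985)
n_4 = (+0.9210, -0.3896)
n_5 = (+0.6514, +0.7587)
n_6 = (-0.0499, +0.9988)
  (0,1): δ = 155.28°  ·
  (0,2): δ = 124.09°  ·
  (0,3): δ = 23.33°  ✓
  (0,4): δ = 40.65°  ✓
  (0,5): δ = 112.92°  ·
  (0,6): δ = 156.43°  ·
  (1,2): δ = 148.81°  ·
  (1,3): δ = 48.05°  ✓
  (1,4): δ = 15.93°  ✓
  (1,5): δ = 88.21°  ·
  (1,6): δ = 131.72°  ·
  (2,3): δ = 79.24°  ·
  (2,4): δ = 15.26°  ✓
  (2,5): δ = 57.02°  ✓
  (2,6): δ = 100.53°  ·
  (3,4): δ = 116.02°  ·
  (3,5): δ = 43.74°  ✓
  (3,6): δ = 0.23°  ✓
  (4,5): δ = 107.72°  ·
  (4,6): δ = 64.21°  ✓
  (5,6): δ = 136.49°  ·
antipodal pairs: 9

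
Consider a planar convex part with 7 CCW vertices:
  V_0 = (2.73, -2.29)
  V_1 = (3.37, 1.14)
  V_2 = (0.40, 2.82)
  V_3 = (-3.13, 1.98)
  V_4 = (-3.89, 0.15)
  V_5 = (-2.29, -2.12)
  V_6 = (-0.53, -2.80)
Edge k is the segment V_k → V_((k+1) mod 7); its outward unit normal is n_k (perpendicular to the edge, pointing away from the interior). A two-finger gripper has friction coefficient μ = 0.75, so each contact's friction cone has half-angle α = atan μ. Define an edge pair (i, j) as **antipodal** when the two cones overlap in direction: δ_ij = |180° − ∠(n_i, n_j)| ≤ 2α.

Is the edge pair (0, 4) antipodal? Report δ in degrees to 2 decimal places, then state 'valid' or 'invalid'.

δ = 45.75°, valid

α = atan 0.75 = 36.87°;  2α = 73.74°
edge 0: e_0 = (+0.64, +3.43);  n_0 = (+0.9830, -0.1834)
edge 4: e_4 = (+1.60, -2.27);  n_4 = (-0.8174, -0.5761)
∠(n_0, n_4) = 134.25°
δ = |180° − 134.25°| = 45.75°
45.75° ≤ 2α = 73.74°  →  valid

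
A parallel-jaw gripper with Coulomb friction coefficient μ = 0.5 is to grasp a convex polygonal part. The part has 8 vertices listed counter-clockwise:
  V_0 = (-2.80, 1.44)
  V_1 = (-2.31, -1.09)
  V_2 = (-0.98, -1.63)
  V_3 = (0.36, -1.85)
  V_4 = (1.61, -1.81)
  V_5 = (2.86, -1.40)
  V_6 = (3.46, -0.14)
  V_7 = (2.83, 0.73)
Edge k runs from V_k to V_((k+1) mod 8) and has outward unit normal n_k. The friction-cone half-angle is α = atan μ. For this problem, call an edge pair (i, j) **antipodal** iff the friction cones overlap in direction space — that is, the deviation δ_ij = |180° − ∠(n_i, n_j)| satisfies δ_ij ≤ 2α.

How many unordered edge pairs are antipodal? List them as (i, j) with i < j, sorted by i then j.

α = atan 0.5 = 26.57°;  2α = 53.13°
n_0 = (-0.9818, -0.1901)
n_1 = (-0.3762, -0.9265)
n_2 = (-0.1620, -0.9868)
n_3 = (+0.0320, -0.9995)
n_4 = (+0.3117, -0.9502)
n_5 = (+0.9029, -0.4299)
n_6 = (+0.8099, +0.5865)
n_7 = (+0.1251, +0.9921)
  (0,1): δ = 123.06°  ·
  (0,2): δ = 110.28°  ·
  (0,3): δ = 99.13°  ·
  (0,4): δ = 82.80°  ·
  (0,5): δ = 36.42°  ✓
  (0,6): δ = 24.95°  ✓
  (0,7): δ = 71.85°  ·
  (1,2): δ = 167.23°  ·
  (1,3): δ = 156.07°  ·
  (1,4): δ = 139.74°  ·
  (1,5): δ = 93.37°  ·
  (1,6): δ = 31.99°  ✓
  (1,7): δ = 14.91°  ✓
  (2,3): δ = 168.84°  ·
  (2,4): δ = 152.52°  ·
  (2,5): δ = 106.14°  ·
  (2,6): δ = 44.77°  ✓
  (2,7): δ = 2.14°  ✓
  (3,4): δ = 163.67°  ·
  (3,5): δ = 117.30°  ·
  (3,6): δ = 55.92°  ·
  (3,7): δ = 9.02°  ✓
  (4,5): δ = 133.62°  ·
  (4,6): δ = 72.25°  ·
  (4,7): δ = 25.35°  ✓
  (5,6): δ = 118.63°  ·
  (5,7): δ = 71.72°  ·
  (6,7): δ = 133.10°  ·
antipodal pairs: 8

count = 8; pairs: (0,5), (0,6), (1,6), (1,7), (2,6), (2,7), (3,7), (4,7)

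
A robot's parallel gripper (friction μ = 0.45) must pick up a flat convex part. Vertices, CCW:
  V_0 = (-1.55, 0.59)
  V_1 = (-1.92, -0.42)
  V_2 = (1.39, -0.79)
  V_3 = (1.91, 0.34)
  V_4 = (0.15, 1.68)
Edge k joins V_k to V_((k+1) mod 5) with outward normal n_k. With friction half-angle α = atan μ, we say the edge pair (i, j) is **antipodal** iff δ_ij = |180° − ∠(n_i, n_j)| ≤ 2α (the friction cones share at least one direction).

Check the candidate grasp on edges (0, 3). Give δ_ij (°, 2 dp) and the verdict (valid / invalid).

δ = 72.84°, invalid

α = atan 0.45 = 24.23°;  2α = 48.46°
edge 0: e_0 = (-0.37, -1.01);  n_0 = (-0.9390, +0.3440)
edge 3: e_3 = (-1.76, +1.34);  n_3 = (+0.6058, +0.7956)
∠(n_0, n_3) = 107.16°
δ = |180° − 107.16°| = 72.84°
72.84° > 2α = 48.46°  →  invalid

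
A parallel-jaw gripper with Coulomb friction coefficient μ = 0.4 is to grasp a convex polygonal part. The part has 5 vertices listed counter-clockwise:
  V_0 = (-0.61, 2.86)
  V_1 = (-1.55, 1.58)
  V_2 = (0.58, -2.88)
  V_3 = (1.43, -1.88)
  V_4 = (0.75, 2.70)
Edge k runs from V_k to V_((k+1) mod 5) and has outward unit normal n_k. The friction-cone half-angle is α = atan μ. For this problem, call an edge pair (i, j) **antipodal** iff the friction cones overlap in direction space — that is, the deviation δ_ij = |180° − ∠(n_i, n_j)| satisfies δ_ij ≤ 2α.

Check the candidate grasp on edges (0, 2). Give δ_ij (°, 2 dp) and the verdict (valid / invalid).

δ = 4.07°, valid

α = atan 0.4 = 21.80°;  2α = 43.60°
edge 0: e_0 = (-0.94, -1.28);  n_0 = (-0.8060, +0.5919)
edge 2: e_2 = (+0.85, +1.00);  n_2 = (+0.7619, -0.6476)
∠(n_0, n_2) = 175.93°
δ = |180° − 175.93°| = 4.07°
4.07° ≤ 2α = 43.60°  →  valid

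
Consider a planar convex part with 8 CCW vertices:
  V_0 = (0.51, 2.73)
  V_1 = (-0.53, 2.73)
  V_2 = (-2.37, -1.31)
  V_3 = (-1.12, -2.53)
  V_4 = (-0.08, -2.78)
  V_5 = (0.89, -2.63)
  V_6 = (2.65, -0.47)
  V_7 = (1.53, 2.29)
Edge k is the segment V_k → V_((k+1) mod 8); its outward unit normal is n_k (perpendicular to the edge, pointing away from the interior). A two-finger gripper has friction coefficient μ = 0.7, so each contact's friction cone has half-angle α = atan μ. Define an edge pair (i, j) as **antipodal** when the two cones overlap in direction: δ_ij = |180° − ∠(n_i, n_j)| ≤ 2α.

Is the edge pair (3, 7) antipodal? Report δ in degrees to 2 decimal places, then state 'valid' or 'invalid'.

α = atan 0.7 = 34.99°;  2α = 69.98°
edge 3: e_3 = (+1.04, -0.25);  n_3 = (-0.2337, -0.9723)
edge 7: e_7 = (-1.02, +0.44);  n_7 = (+0.3961, +0.9182)
∠(n_3, n_7) = 170.18°
δ = |180° − 170.18°| = 9.82°
9.82° ≤ 2α = 69.98°  →  valid

δ = 9.82°, valid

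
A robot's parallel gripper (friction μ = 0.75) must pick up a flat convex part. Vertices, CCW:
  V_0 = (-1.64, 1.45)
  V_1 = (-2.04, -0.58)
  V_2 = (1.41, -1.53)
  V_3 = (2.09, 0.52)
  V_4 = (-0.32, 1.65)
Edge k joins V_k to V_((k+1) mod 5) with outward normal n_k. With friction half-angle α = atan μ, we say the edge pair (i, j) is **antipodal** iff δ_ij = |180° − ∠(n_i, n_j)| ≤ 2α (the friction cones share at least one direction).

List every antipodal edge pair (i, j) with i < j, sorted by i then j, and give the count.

count = 4; pairs: (0,2), (1,3), (1,4), (2,4)

α = atan 0.75 = 36.87°;  2α = 73.74°
n_0 = (-0.9811, +0.1933)
n_1 = (-0.2655, -0.9641)
n_2 = (+0.9491, -0.3148)
n_3 = (+0.4245, +0.9054)
n_4 = (-0.1498, +0.9887)
  (0,1): δ = 94.25°  ·
  (0,2): δ = 7.20°  ✓
  (0,3): δ = 76.03°  ·
  (0,4): δ = 109.76°  ·
  (1,2): δ = 92.96°  ·
  (1,3): δ = 9.73°  ✓
  (1,4): δ = 24.01°  ✓
  (2,3): δ = 96.77°  ·
  (2,4): δ = 63.03°  ✓
  (3,4): δ = 146.26°  ·
antipodal pairs: 4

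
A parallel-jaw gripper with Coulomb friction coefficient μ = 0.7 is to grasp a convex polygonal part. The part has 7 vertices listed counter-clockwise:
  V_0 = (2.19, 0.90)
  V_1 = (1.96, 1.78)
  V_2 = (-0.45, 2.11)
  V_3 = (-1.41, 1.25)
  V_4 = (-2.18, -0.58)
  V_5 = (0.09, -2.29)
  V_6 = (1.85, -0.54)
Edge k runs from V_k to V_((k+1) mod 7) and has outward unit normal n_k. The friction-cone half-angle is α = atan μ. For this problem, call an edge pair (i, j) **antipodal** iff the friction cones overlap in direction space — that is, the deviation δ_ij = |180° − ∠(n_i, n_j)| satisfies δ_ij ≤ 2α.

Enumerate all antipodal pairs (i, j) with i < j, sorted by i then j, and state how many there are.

count = 10; pairs: (0,2), (0,3), (0,4), (1,4), (1,5), (2,5), (2,6), (3,5), (3,6), (4,6)

α = atan 0.7 = 34.99°;  2α = 69.98°
n_0 = (+0.9675, +0.2529)
n_1 = (+0.1357, +0.9908)
n_2 = (-0.6672, +0.7448)
n_3 = (-0.9217, +0.3878)
n_4 = (-0.6017, -0.7987)
n_5 = (+0.7051, -0.7091)
n_6 = (+0.9732, -0.2298)
  (0,1): δ = 112.44°  ·
  (0,2): δ = 62.79°  ✓
  (0,3): δ = 37.47°  ✓
  (0,4): δ = 38.36°  ✓
  (0,5): δ = 120.19°  ·
  (0,6): δ = 152.07°  ·
  (1,2): δ = 130.35°  ·
  (1,3): δ = 105.02°  ·
  (1,4): δ = 29.19°  ✓
  (1,5): δ = 52.63°  ✓
  (1,6): δ = 84.51°  ·
  (2,3): δ = 154.67°  ·
  (2,4): δ = 78.85°  ·
  (2,5): δ = 2.98°  ✓
  (2,6): δ = 34.86°  ✓
  (3,4): δ = 104.17°  ·
  (3,5): δ = 22.34°  ✓
  (3,6): δ = 9.53°  ✓
  (4,5): δ = 98.17°  ·
  (4,6): δ = 66.29°  ✓
  (5,6): δ = 148.12°  ·
antipodal pairs: 10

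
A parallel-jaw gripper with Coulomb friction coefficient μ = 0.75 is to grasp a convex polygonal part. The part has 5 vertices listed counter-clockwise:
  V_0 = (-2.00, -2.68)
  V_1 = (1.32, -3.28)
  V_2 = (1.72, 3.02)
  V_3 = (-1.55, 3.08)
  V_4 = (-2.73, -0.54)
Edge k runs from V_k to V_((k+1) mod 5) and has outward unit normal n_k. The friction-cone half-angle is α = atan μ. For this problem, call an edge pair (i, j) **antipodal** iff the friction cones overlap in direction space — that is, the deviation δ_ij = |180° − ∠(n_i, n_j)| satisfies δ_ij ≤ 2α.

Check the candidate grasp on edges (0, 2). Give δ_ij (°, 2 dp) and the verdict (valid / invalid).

δ = 9.19°, valid

α = atan 0.75 = 36.87°;  2α = 73.74°
edge 0: e_0 = (+3.32, -0.60);  n_0 = (-0.1778, -0.9841)
edge 2: e_2 = (-3.27, +0.06);  n_2 = (+0.0183, +0.9998)
∠(n_0, n_2) = 170.81°
δ = |180° − 170.81°| = 9.19°
9.19° ≤ 2α = 73.74°  →  valid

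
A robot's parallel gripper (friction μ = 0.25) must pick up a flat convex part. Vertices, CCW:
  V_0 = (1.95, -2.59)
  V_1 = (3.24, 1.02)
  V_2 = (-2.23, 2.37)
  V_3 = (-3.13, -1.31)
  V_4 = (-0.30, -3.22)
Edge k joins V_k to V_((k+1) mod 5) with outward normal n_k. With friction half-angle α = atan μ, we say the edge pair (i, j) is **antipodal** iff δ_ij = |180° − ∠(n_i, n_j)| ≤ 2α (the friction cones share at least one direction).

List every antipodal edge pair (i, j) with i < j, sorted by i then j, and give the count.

count = 2; pairs: (0,2), (1,3)

α = atan 0.25 = 14.04°;  2α = 28.07°
n_0 = (+0.9417, -0.3365)
n_1 = (+0.2396, +0.9709)
n_2 = (-0.9714, +0.2376)
n_3 = (-0.5594, -0.8289)
n_4 = (+0.2696, -0.9630)
  (0,1): δ = 84.20°  ·
  (0,2): δ = 5.92°  ✓
  (0,3): δ = 75.65°  ·
  (0,4): δ = 125.31°  ·
  (1,2): δ = 89.88°  ·
  (1,3): δ = 20.15°  ✓
  (1,4): δ = 29.51°  ·
  (2,3): δ = 110.27°  ·
  (2,4): δ = 60.61°  ·
  (3,4): δ = 130.34°  ·
antipodal pairs: 2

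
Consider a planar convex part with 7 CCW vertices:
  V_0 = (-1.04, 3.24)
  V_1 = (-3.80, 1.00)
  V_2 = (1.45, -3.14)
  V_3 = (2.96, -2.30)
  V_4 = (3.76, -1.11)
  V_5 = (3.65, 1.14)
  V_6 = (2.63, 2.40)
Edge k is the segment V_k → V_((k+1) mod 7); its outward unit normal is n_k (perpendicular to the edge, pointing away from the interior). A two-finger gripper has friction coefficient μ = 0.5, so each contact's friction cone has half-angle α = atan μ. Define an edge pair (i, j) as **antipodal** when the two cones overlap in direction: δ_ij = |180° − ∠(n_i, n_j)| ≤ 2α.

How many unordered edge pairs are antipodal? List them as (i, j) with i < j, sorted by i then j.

α = atan 0.5 = 26.57°;  2α = 53.13°
n_0 = (-0.6302, +0.7765)
n_1 = (-0.6192, -0.7852)
n_2 = (+0.4861, -0.8739)
n_3 = (+0.8299, -0.5579)
n_4 = (+0.9988, +0.0488)
n_5 = (+0.7772, +0.6292)
n_6 = (+0.2231, +0.9748)
  (0,1): δ = 77.32°  ·
  (0,2): δ = 9.98°  ✓
  (0,3): δ = 17.03°  ✓
  (0,4): δ = 53.74°  ·
  (0,5): δ = 89.93°  ·
  (0,6): δ = 128.05°  ·
  (1,2): δ = 112.65°  ·
  (1,3): δ = 85.65°  ·
  (1,4): δ = 48.94°  ✓
  (1,5): δ = 12.75°  ✓
  (1,6): δ = 25.37°  ✓
  (2,3): δ = 153.00°  ·
  (2,4): δ = 116.29°  ·
  (2,5): δ = 80.10°  ·
  (2,6): δ = 41.98°  ✓
  (3,4): δ = 143.29°  ·
  (3,5): δ = 107.10°  ·
  (3,6): δ = 68.98°  ·
  (4,5): δ = 143.81°  ·
  (4,6): δ = 105.69°  ·
  (5,6): δ = 141.88°  ·
antipodal pairs: 6

count = 6; pairs: (0,2), (0,3), (1,4), (1,5), (1,6), (2,6)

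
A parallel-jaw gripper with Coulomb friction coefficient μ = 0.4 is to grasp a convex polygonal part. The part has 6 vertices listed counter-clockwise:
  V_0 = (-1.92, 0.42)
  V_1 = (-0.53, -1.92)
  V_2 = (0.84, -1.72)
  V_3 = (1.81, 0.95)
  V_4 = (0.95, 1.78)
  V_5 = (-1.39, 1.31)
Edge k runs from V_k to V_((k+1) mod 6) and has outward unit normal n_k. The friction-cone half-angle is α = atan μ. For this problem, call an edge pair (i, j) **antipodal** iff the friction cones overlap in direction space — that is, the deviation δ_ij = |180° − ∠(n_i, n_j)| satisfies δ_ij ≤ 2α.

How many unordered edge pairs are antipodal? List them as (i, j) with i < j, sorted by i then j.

α = atan 0.4 = 21.80°;  2α = 43.60°
n_0 = (-0.8598, -0.5107)
n_1 = (+0.1445, -0.9895)
n_2 = (+0.9399, -0.3415)
n_3 = (+0.6944, +0.7195)
n_4 = (-0.1969, +0.9804)
n_5 = (-0.8592, +0.5117)
  (0,1): δ = 112.41°  ·
  (0,2): δ = 50.68°  ·
  (0,3): δ = 15.31°  ✓
  (0,4): δ = 70.65°  ·
  (0,5): δ = 118.51°  ·
  (1,2): δ = 118.27°  ·
  (1,3): δ = 52.29°  ·
  (1,4): δ = 3.05°  ✓
  (1,5): δ = 50.92°  ·
  (2,3): δ = 114.02°  ·
  (2,4): δ = 58.68°  ·
  (2,5): δ = 10.81°  ✓
  (3,4): δ = 124.66°  ·
  (3,5): δ = 76.79°  ·
  (4,5): δ = 132.13°  ·
antipodal pairs: 3

count = 3; pairs: (0,3), (1,4), (2,5)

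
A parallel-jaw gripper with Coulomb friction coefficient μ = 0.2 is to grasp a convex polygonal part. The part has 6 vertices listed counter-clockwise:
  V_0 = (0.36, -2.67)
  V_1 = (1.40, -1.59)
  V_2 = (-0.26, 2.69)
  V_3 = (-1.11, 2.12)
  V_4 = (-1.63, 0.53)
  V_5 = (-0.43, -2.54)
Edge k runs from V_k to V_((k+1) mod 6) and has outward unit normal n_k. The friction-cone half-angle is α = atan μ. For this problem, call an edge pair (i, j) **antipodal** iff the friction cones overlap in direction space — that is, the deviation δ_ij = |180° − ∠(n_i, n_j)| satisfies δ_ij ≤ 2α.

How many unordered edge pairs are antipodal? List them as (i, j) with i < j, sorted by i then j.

α = atan 0.2 = 11.31°;  2α = 22.62°
n_0 = (+0.7203, -0.6936)
n_1 = (+0.9323, +0.3616)
n_2 = (-0.5570, +0.8305)
n_3 = (-0.9505, +0.3108)
n_4 = (-0.9314, -0.3641)
n_5 = (-0.1624, -0.9867)
  (0,1): δ = 114.88°  ·
  (0,2): δ = 12.24°  ✓
  (0,3): δ = 25.81°  ·
  (0,4): δ = 65.27°  ·
  (0,5): δ = 124.57°  ·
  (1,2): δ = 77.35°  ·
  (1,3): δ = 39.31°  ·
  (1,4): δ = 0.15°  ✓
  (1,5): δ = 59.46°  ·
  (2,3): δ = 141.96°  ·
  (2,4): δ = 102.50°  ·
  (2,5): δ = 43.19°  ·
  (3,4): δ = 140.54°  ·
  (3,5): δ = 81.23°  ·
  (4,5): δ = 120.69°  ·
antipodal pairs: 2

count = 2; pairs: (0,2), (1,4)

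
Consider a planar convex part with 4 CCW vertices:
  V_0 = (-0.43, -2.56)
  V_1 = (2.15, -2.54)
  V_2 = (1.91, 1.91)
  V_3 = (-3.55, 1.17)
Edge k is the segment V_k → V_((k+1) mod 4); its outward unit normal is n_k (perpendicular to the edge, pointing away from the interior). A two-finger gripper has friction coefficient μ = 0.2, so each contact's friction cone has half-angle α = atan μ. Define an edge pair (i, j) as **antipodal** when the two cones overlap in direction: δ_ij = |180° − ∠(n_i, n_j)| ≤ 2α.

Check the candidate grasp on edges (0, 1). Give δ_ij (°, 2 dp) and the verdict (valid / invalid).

δ = 87.36°, invalid

α = atan 0.2 = 11.31°;  2α = 22.62°
edge 0: e_0 = (+2.58, +0.02);  n_0 = (+0.0078, -1.0000)
edge 1: e_1 = (-0.24, +4.45);  n_1 = (+0.9985, +0.0539)
∠(n_0, n_1) = 92.64°
δ = |180° − 92.64°| = 87.36°
87.36° > 2α = 22.62°  →  invalid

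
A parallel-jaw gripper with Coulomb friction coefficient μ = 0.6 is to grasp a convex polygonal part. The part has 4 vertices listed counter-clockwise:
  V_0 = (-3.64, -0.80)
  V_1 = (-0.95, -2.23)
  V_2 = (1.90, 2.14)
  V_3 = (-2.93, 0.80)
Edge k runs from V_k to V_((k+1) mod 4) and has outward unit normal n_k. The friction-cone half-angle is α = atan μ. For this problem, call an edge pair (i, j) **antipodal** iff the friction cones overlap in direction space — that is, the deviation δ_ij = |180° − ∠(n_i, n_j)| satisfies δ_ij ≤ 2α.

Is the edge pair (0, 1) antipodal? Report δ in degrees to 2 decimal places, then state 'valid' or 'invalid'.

δ = 95.12°, invalid

α = atan 0.6 = 30.96°;  2α = 61.93°
edge 0: e_0 = (+2.69, -1.43);  n_0 = (-0.4694, -0.8830)
edge 1: e_1 = (+2.85, +4.37);  n_1 = (+0.8376, -0.5463)
∠(n_0, n_1) = 84.88°
δ = |180° − 84.88°| = 95.12°
95.12° > 2α = 61.93°  →  invalid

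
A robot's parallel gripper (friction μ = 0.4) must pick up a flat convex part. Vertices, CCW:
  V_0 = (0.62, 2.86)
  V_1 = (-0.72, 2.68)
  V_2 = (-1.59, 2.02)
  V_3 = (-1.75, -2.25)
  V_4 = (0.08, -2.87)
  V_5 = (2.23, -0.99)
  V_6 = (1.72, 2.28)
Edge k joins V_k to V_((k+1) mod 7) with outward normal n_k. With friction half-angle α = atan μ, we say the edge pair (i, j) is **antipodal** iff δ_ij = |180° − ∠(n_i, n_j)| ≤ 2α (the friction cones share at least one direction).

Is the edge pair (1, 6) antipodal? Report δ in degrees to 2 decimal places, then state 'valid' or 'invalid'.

δ = 115.01°, invalid

α = atan 0.4 = 21.80°;  2α = 43.60°
edge 1: e_1 = (-0.87, -0.66);  n_1 = (-0.6044, +0.7967)
edge 6: e_6 = (-1.10, +0.58);  n_6 = (+0.4664, +0.8846)
∠(n_1, n_6) = 64.99°
δ = |180° − 64.99°| = 115.01°
115.01° > 2α = 43.60°  →  invalid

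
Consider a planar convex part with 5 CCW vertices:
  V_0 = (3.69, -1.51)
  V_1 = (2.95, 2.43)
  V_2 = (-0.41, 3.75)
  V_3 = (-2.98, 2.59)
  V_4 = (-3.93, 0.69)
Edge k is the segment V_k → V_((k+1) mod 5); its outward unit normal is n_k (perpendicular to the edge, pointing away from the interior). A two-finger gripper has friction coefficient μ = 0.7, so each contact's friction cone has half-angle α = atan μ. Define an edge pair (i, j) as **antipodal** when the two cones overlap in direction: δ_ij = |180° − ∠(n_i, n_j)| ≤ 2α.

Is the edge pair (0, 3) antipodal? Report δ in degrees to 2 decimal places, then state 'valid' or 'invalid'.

δ = 37.20°, valid

α = atan 0.7 = 34.99°;  2α = 69.98°
edge 0: e_0 = (-0.74, +3.94);  n_0 = (+0.9828, +0.1846)
edge 3: e_3 = (-0.95, -1.90);  n_3 = (-0.8944, +0.4472)
∠(n_0, n_3) = 142.80°
δ = |180° − 142.80°| = 37.20°
37.20° ≤ 2α = 69.98°  →  valid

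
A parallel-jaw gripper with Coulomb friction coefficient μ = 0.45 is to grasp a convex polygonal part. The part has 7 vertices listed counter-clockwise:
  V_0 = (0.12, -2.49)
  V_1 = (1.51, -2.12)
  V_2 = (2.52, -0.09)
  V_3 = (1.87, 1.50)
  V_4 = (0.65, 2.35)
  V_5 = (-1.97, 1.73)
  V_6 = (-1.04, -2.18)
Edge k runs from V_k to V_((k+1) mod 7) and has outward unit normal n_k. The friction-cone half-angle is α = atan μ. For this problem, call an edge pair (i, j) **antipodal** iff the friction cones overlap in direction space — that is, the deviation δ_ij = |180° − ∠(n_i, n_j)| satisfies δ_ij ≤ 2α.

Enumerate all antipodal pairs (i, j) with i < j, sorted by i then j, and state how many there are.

α = atan 0.45 = 24.23°;  2α = 48.46°
n_0 = (+0.2572, -0.9664)
n_1 = (+0.8953, -0.4454)
n_2 = (+0.9256, +0.3784)
n_3 = (+0.5717, +0.8205)
n_4 = (-0.2303, +0.9731)
n_5 = (-0.9729, -0.2314)
n_6 = (-0.2582, -0.9661)
  (0,1): δ = 131.36°  ·
  (0,2): δ = 82.67°  ·
  (0,3): δ = 49.77°  ·
  (0,4): δ = 1.59°  ✓
  (0,5): δ = 88.47°  ·
  (0,6): δ = 150.13°  ·
  (1,2): δ = 131.31°  ·
  (1,3): δ = 98.41°  ·
  (1,4): δ = 50.23°  ·
  (1,5): δ = 39.83°  ✓
  (1,6): δ = 101.49°  ·
  (2,3): δ = 147.10°  ·
  (2,4): δ = 98.92°  ·
  (2,5): δ = 8.86°  ✓
  (2,6): δ = 52.80°  ·
  (3,4): δ = 131.82°  ·
  (3,5): δ = 41.75°  ✓
  (3,6): δ = 19.90°  ✓
  (4,5): δ = 89.93°  ·
  (4,6): δ = 28.28°  ✓
  (5,6): δ = 118.34°  ·
antipodal pairs: 6

count = 6; pairs: (0,4), (1,5), (2,5), (3,5), (3,6), (4,6)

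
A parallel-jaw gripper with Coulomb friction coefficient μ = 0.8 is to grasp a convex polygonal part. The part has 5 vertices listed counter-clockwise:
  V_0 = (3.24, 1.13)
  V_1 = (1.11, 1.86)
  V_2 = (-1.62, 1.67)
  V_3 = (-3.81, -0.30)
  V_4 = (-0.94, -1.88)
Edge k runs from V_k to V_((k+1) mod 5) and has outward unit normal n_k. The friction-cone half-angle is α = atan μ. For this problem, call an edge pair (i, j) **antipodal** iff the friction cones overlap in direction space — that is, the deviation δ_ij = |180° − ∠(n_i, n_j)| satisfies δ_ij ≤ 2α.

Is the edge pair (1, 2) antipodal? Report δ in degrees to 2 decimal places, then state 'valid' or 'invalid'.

α = atan 0.8 = 38.66°;  2α = 77.32°
edge 1: e_1 = (-2.73, -0.19);  n_1 = (-0.0694, +0.9976)
edge 2: e_2 = (-2.19, -1.97);  n_2 = (-0.6688, +0.7435)
∠(n_1, n_2) = 37.99°
δ = |180° − 37.99°| = 142.01°
142.01° > 2α = 77.32°  →  invalid

δ = 142.01°, invalid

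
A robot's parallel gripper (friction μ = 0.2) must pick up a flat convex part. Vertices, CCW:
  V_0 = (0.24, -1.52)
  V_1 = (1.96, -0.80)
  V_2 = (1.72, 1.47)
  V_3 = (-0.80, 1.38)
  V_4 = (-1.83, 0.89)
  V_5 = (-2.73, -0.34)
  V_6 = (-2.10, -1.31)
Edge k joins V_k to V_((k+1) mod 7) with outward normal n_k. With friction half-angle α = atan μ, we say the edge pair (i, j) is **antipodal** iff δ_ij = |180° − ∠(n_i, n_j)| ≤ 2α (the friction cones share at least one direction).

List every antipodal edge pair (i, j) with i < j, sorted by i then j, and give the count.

α = atan 0.2 = 11.31°;  2α = 22.62°
n_0 = (+0.3861, -0.9224)
n_1 = (+0.9945, +0.1051)
n_2 = (-0.0357, +0.9994)
n_3 = (-0.4296, +0.9030)
n_4 = (-0.8070, +0.5905)
n_5 = (-0.8386, -0.5447)
n_6 = (-0.0894, -0.9960)
  (0,1): δ = 106.68°  ·
  (0,2): δ = 20.67°  ✓
  (0,3): δ = 2.73°  ✓
  (0,4): δ = 31.09°  ·
  (0,5): δ = 100.29°  ·
  (0,6): δ = 152.16°  ·
  (1,2): δ = 93.99°  ·
  (1,3): δ = 70.59°  ·
  (1,4): δ = 42.23°  ·
  (1,5): δ = 26.97°  ·
  (1,6): δ = 78.84°  ·
  (2,3): δ = 156.60°  ·
  (2,4): δ = 128.24°  ·
  (2,5): δ = 59.04°  ·
  (2,6): δ = 7.17°  ✓
  (3,4): δ = 151.63°  ·
  (3,5): δ = 82.44°  ·
  (3,6): δ = 30.57°  ·
  (4,5): δ = 110.80°  ·
  (4,6): δ = 58.93°  ·
  (5,6): δ = 128.13°  ·
antipodal pairs: 3

count = 3; pairs: (0,2), (0,3), (2,6)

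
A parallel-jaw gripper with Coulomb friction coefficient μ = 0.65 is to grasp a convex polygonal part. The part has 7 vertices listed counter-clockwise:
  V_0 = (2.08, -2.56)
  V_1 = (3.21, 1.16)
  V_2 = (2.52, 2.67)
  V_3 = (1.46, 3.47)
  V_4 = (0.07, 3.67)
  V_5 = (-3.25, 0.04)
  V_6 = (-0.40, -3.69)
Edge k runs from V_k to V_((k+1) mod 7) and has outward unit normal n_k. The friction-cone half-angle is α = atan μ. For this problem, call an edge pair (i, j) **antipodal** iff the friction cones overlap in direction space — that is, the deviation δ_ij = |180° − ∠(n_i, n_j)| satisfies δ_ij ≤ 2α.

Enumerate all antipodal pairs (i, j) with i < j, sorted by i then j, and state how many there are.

α = atan 0.65 = 33.02°;  2α = 66.05°
n_0 = (+0.9568, -0.2906)
n_1 = (+0.9095, +0.4156)
n_2 = (+0.6024, +0.7982)
n_3 = (+0.1424, +0.9898)
n_4 = (-0.7379, +0.6749)
n_5 = (-0.7946, -0.6071)
n_6 = (+0.4146, -0.9100)
  (0,1): δ = 138.54°  ·
  (0,2): δ = 110.15°  ·
  (0,3): δ = 81.29°  ·
  (0,4): δ = 25.55°  ✓
  (0,5): δ = 54.28°  ✓
  (0,6): δ = 131.39°  ·
  (1,2): δ = 151.60°  ·
  (1,3): δ = 122.75°  ·
  (1,4): δ = 67.00°  ·
  (1,5): δ = 12.82°  ✓
  (1,6): δ = 89.94°  ·
  (2,3): δ = 151.15°  ·
  (2,4): δ = 95.40°  ·
  (2,5): δ = 15.57°  ✓
  (2,6): δ = 61.54°  ✓
  (3,4): δ = 124.26°  ·
  (3,5): δ = 44.43°  ✓
  (3,6): δ = 32.68°  ✓
  (4,5): δ = 100.17°  ·
  (4,6): δ = 23.06°  ✓
  (5,6): δ = 102.89°  ·
antipodal pairs: 8

count = 8; pairs: (0,4), (0,5), (1,5), (2,5), (2,6), (3,5), (3,6), (4,6)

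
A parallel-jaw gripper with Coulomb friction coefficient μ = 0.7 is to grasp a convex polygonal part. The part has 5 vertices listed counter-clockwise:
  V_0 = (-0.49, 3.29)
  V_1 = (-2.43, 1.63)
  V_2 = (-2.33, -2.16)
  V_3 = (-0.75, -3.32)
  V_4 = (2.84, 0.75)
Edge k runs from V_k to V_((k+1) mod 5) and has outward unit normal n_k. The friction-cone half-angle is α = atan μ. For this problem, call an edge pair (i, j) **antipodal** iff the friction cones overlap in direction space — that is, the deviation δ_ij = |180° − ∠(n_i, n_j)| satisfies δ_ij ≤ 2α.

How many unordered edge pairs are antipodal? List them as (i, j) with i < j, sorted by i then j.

α = atan 0.7 = 34.99°;  2α = 69.98°
n_0 = (-0.6501, +0.7598)
n_1 = (-0.9997, -0.0264)
n_2 = (-0.5918, -0.8061)
n_3 = (+0.7499, -0.6615)
n_4 = (+0.6065, +0.7951)
  (0,1): δ = 129.04°  ·
  (0,2): δ = 76.84°  ·
  (0,3): δ = 8.03°  ✓
  (0,4): δ = 102.11°  ·
  (1,2): δ = 127.80°  ·
  (1,3): δ = 42.93°  ✓
  (1,4): δ = 51.15°  ✓
  (2,3): δ = 95.13°  ·
  (2,4): δ = 1.05°  ✓
  (3,4): δ = 85.92°  ·
antipodal pairs: 4

count = 4; pairs: (0,3), (1,3), (1,4), (2,4)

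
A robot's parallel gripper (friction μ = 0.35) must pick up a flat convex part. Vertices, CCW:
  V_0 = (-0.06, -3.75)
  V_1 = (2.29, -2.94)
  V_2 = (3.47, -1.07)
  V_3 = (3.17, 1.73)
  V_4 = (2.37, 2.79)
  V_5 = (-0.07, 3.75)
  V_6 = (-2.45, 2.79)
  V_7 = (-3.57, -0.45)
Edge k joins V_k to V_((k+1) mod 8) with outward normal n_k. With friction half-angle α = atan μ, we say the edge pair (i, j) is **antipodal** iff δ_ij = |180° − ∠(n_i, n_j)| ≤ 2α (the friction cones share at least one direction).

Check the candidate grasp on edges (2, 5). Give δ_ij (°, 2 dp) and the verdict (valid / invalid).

δ = 74.15°, invalid

α = atan 0.35 = 19.29°;  2α = 38.58°
edge 2: e_2 = (-0.30, +2.80);  n_2 = (+0.9943, +0.1065)
edge 5: e_5 = (-2.38, -0.96);  n_5 = (-0.3741, +0.9274)
∠(n_2, n_5) = 105.85°
δ = |180° − 105.85°| = 74.15°
74.15° > 2α = 38.58°  →  invalid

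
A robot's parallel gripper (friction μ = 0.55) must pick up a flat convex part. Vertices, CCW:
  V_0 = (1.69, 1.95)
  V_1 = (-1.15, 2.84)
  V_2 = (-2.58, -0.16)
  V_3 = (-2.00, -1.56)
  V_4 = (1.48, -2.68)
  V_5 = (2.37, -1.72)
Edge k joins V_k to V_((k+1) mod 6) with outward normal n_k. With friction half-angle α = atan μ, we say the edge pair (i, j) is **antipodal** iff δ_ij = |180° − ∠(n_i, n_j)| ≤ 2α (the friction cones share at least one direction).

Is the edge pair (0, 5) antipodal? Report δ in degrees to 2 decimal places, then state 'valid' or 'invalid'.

δ = 117.90°, invalid

α = atan 0.55 = 28.81°;  2α = 57.62°
edge 0: e_0 = (-2.84, +0.89);  n_0 = (+0.2990, +0.9542)
edge 5: e_5 = (-0.68, +3.67);  n_5 = (+0.9833, +0.1822)
∠(n_0, n_5) = 62.10°
δ = |180° − 62.10°| = 117.90°
117.90° > 2α = 57.62°  →  invalid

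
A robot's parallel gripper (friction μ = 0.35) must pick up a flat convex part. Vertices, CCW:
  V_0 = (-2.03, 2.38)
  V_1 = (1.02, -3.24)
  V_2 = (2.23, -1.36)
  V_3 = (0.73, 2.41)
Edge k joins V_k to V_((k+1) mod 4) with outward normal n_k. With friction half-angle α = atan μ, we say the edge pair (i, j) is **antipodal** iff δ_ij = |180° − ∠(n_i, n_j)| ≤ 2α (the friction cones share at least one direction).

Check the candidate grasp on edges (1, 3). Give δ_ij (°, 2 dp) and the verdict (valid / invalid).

α = atan 0.35 = 19.29°;  2α = 38.58°
edge 1: e_1 = (+1.21, +1.88);  n_1 = (+0.8409, -0.5412)
edge 3: e_3 = (-2.76, -0.03);  n_3 = (-0.0109, +0.9999)
∠(n_1, n_3) = 123.39°
δ = |180° − 123.39°| = 56.61°
56.61° > 2α = 38.58°  →  invalid

δ = 56.61°, invalid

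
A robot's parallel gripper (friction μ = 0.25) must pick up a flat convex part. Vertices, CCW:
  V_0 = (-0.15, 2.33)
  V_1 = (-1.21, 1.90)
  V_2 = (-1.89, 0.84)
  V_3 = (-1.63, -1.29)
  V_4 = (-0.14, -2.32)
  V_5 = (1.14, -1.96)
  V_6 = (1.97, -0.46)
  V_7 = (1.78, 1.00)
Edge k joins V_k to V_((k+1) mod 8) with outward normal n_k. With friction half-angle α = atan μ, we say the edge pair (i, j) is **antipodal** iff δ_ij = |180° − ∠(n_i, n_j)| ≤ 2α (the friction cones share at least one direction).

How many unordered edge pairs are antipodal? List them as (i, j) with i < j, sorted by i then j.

α = atan 0.25 = 14.04°;  2α = 28.07°
n_0 = (-0.3759, +0.9267)
n_1 = (-0.8417, +0.5400)
n_2 = (-0.9926, -0.1212)
n_3 = (-0.5686, -0.8226)
n_4 = (+0.2707, -0.9627)
n_5 = (+0.8750, -0.4842)
n_6 = (+0.9916, +0.1290)
n_7 = (+0.5674, +0.8234)
  (0,1): δ = 144.76°  ·
  (0,2): δ = 105.12°  ·
  (0,3): δ = 56.74°  ·
  (0,4): δ = 6.37°  ✓
  (0,5): δ = 38.96°  ·
  (0,6): δ = 75.33°  ·
  (0,7): δ = 123.35°  ·
  (1,2): δ = 140.36°  ·
  (1,3): δ = 91.97°  ·
  (1,4): δ = 41.61°  ·
  (1,5): δ = 3.72°  ✓
  (1,6): δ = 40.10°  ·
  (1,7): δ = 88.11°  ·
  (2,3): δ = 131.61°  ·
  (2,4): δ = 81.25°  ·
  (2,5): δ = 35.92°  ·
  (2,6): δ = 0.46°  ✓
  (2,7): δ = 48.47°  ·
  (3,4): δ = 129.64°  ·
  (3,5): δ = 84.30°  ·
  (3,6): δ = 47.93°  ·
  (3,7): δ = 0.08°  ✓
  (4,5): δ = 134.67°  ·
  (4,6): δ = 98.29°  ·
  (4,7): δ = 50.28°  ·
  (5,6): δ = 143.63°  ·
  (5,7): δ = 95.61°  ·
  (6,7): δ = 131.99°  ·
antipodal pairs: 4

count = 4; pairs: (0,4), (1,5), (2,6), (3,7)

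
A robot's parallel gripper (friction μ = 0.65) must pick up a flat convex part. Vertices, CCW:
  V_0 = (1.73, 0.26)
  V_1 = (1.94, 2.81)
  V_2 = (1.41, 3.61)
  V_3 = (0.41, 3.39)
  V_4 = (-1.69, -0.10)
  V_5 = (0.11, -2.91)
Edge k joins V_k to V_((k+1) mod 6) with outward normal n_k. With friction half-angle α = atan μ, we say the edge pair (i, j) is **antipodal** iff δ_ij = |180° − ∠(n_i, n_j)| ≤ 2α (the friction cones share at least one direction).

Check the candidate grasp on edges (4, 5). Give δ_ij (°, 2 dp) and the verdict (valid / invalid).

α = atan 0.65 = 33.02°;  2α = 66.05°
edge 4: e_4 = (+1.80, -2.81);  n_4 = (-0.8421, -0.5394)
edge 5: e_5 = (+1.62, +3.17);  n_5 = (+0.8905, -0.4551)
∠(n_4, n_5) = 120.29°
δ = |180° − 120.29°| = 59.71°
59.71° ≤ 2α = 66.05°  →  valid

δ = 59.71°, valid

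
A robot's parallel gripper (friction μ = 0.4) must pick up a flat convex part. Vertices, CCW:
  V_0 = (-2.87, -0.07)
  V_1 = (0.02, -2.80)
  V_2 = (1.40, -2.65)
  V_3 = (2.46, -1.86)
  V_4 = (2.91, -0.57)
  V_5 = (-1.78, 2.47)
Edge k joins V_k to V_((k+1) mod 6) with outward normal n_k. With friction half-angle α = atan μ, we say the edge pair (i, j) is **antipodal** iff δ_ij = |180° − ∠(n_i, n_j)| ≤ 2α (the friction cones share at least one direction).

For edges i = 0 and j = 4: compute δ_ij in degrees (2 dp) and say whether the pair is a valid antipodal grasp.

δ = 10.42°, valid

α = atan 0.4 = 21.80°;  2α = 43.60°
edge 0: e_0 = (+2.89, -2.73);  n_0 = (-0.6867, -0.7269)
edge 4: e_4 = (-4.69, +3.04);  n_4 = (+0.5439, +0.8391)
∠(n_0, n_4) = 169.58°
δ = |180° − 169.58°| = 10.42°
10.42° ≤ 2α = 43.60°  →  valid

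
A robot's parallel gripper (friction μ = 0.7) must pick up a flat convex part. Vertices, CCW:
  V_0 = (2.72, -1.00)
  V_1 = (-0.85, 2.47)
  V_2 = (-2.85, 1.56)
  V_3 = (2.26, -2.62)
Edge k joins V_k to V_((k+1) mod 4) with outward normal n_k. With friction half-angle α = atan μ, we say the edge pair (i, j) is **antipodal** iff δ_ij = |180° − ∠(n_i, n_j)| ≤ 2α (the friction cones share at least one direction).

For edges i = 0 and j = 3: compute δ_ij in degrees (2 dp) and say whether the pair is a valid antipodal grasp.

α = atan 0.7 = 34.99°;  2α = 69.98°
edge 0: e_0 = (-3.57, +3.47);  n_0 = (+0.6970, +0.7171)
edge 3: e_3 = (+0.46, +1.62);  n_3 = (+0.9620, -0.2732)
∠(n_0, n_3) = 61.67°
δ = |180° − 61.67°| = 118.33°
118.33° > 2α = 69.98°  →  invalid

δ = 118.33°, invalid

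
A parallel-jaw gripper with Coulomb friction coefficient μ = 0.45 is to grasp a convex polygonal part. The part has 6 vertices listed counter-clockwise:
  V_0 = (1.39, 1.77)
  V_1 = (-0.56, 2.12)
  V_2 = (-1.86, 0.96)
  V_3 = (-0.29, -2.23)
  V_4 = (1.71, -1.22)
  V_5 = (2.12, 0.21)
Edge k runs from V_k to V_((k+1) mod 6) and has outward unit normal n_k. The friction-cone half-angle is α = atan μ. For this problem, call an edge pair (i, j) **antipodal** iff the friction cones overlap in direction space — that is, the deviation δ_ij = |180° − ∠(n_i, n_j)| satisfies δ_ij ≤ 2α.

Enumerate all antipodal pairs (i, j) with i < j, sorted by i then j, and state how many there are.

count = 5; pairs: (0,3), (1,3), (1,4), (2,4), (2,5)

α = atan 0.45 = 24.23°;  2α = 48.46°
n_0 = (+0.1767, +0.9843)
n_1 = (-0.6658, +0.7461)
n_2 = (-0.8972, -0.4416)
n_3 = (+0.4508, -0.8926)
n_4 = (+0.9613, -0.2756)
n_5 = (+0.9057, +0.4238)
  (0,1): δ = 128.08°  ·
  (0,2): δ = 53.62°  ·
  (0,3): δ = 36.97°  ✓
  (0,4): δ = 84.18°  ·
  (0,5): δ = 125.25°  ·
  (1,2): δ = 105.54°  ·
  (1,3): δ = 14.95°  ✓
  (1,4): δ = 32.26°  ✓
  (1,5): δ = 73.33°  ·
  (2,3): δ = 89.41°  ·
  (2,4): δ = 42.20°  ✓
  (2,5): δ = 1.13°  ✓
  (3,4): δ = 132.79°  ·
  (3,5): δ = 91.72°  ·
  (4,5): δ = 138.92°  ·
antipodal pairs: 5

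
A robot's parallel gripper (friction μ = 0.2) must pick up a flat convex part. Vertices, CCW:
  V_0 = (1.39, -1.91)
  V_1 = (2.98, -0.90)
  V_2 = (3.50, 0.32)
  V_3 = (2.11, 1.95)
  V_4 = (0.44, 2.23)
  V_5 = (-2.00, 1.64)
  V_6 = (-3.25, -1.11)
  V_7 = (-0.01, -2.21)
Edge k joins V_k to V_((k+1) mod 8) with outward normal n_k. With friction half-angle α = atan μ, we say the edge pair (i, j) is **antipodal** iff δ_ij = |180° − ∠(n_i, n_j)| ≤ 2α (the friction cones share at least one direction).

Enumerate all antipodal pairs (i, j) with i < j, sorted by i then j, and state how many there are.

count = 5; pairs: (0,4), (1,5), (3,6), (3,7), (4,7)

α = atan 0.2 = 11.31°;  2α = 22.62°
n_0 = (+0.5362, -0.8441)
n_1 = (+0.9199, -0.3921)
n_2 = (+0.7609, +0.6489)
n_3 = (+0.1654, +0.9862)
n_4 = (-0.2350, +0.9720)
n_5 = (-0.9104, +0.4138)
n_6 = (-0.3215, -0.9469)
n_7 = (+0.2095, -0.9778)
  (0,1): δ = 145.51°  ·
  (0,2): δ = 81.97°  ·
  (0,3): δ = 41.94°  ·
  (0,4): δ = 18.83°  ✓
  (0,5): δ = 33.13°  ·
  (0,6): δ = 128.82°  ·
  (0,7): δ = 159.67°  ·
  (1,2): δ = 116.46°  ·
  (1,3): δ = 76.43°  ·
  (1,4): δ = 53.32°  ·
  (1,5): δ = 1.36°  ✓
  (1,6): δ = 94.33°  ·
  (1,7): δ = 125.18°  ·
  (2,3): δ = 139.97°  ·
  (2,4): δ = 116.86°  ·
  (2,5): δ = 64.90°  ·
  (2,6): δ = 30.79°  ·
  (2,7): δ = 61.64°  ·
  (3,4): δ = 156.89°  ·
  (3,5): δ = 104.93°  ·
  (3,6): δ = 9.23°  ✓
  (3,7): δ = 21.61°  ✓
  (4,5): δ = 128.04°  ·
  (4,6): δ = 32.35°  ·
  (4,7): δ = 1.50°  ✓
  (5,6): δ = 84.31°  ·
  (5,7): δ = 53.46°  ·
  (6,7): δ = 149.15°  ·
antipodal pairs: 5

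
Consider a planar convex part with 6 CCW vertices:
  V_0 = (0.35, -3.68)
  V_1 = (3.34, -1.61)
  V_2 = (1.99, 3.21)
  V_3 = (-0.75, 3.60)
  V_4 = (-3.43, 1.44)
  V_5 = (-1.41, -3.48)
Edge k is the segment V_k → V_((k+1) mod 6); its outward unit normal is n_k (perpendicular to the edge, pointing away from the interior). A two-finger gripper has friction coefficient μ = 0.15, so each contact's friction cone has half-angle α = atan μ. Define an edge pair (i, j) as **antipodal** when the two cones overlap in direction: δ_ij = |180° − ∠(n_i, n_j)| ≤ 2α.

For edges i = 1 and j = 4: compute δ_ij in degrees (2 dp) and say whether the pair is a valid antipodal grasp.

δ = 6.67°, valid

α = atan 0.15 = 8.53°;  2α = 17.06°
edge 1: e_1 = (-1.35, +4.82);  n_1 = (+0.9629, +0.2697)
edge 4: e_4 = (+2.02, -4.92);  n_4 = (-0.9251, -0.3798)
∠(n_1, n_4) = 173.33°
δ = |180° − 173.33°| = 6.67°
6.67° ≤ 2α = 17.06°  →  valid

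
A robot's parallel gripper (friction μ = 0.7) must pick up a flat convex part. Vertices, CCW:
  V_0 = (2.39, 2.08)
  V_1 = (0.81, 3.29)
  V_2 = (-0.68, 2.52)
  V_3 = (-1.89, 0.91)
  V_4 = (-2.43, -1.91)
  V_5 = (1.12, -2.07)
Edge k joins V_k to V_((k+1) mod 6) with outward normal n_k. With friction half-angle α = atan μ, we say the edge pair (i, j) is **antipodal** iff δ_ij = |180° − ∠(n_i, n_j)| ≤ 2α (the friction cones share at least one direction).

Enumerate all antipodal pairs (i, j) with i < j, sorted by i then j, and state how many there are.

α = atan 0.7 = 34.99°;  2α = 69.98°
n_0 = (+0.6080, +0.7939)
n_1 = (-0.4591, +0.8884)
n_2 = (-0.7994, +0.6008)
n_3 = (-0.9822, +0.1881)
n_4 = (-0.0450, -0.9990)
n_5 = (+0.9562, -0.2926)
  (0,1): δ = 115.23°  ·
  (0,2): δ = 89.48°  ·
  (0,3): δ = 63.39°  ✓
  (0,4): δ = 34.87°  ✓
  (0,5): δ = 110.43°  ·
  (1,2): δ = 154.26°  ·
  (1,3): δ = 128.17°  ·
  (1,4): δ = 29.91°  ✓
  (1,5): δ = 45.66°  ✓
  (2,3): δ = 153.91°  ·
  (2,4): δ = 55.65°  ✓
  (2,5): δ = 19.91°  ✓
  (3,4): δ = 81.74°  ·
  (3,5): δ = 6.18°  ✓
  (4,5): δ = 104.43°  ·
antipodal pairs: 7

count = 7; pairs: (0,3), (0,4), (1,4), (1,5), (2,4), (2,5), (3,5)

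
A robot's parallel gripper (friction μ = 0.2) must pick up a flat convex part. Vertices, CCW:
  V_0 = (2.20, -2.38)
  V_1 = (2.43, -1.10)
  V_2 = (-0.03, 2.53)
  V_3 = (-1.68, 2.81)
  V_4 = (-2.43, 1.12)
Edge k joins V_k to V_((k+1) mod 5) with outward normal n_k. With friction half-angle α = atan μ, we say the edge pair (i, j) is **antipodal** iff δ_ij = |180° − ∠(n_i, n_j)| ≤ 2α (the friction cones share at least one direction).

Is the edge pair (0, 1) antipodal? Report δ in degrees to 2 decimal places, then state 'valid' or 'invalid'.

α = atan 0.2 = 11.31°;  2α = 22.62°
edge 0: e_0 = (+0.23, +1.28);  n_0 = (+0.9842, -0.1769)
edge 1: e_1 = (-2.46, +3.63);  n_1 = (+0.8278, +0.5610)
∠(n_0, n_1) = 44.31°
δ = |180° − 44.31°| = 135.69°
135.69° > 2α = 22.62°  →  invalid

δ = 135.69°, invalid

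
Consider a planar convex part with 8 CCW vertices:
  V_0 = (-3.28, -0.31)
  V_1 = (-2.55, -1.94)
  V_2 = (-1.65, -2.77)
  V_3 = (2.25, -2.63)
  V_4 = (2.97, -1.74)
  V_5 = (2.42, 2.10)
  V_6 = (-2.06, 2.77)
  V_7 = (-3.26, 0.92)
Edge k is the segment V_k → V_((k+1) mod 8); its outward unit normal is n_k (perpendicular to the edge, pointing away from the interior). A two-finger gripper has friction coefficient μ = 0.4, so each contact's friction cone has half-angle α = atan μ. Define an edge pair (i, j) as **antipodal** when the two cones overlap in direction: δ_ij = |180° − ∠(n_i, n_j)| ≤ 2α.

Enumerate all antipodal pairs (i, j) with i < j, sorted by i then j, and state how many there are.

α = atan 0.4 = 21.80°;  2α = 43.60°
n_0 = (-0.9127, -0.4087)
n_1 = (-0.6779, -0.7351)
n_2 = (+0.0359, -0.9994)
n_3 = (+0.7774, -0.6289)
n_4 = (+0.9899, +0.1418)
n_5 = (+0.1479, +0.9890)
n_6 = (-0.8390, +0.5442)
n_7 = (-0.9999, +0.0163)
  (0,1): δ = 156.81°  ·
  (0,2): δ = 112.07°  ·
  (0,3): δ = 63.10°  ·
  (0,4): δ = 15.97°  ✓
  (0,5): δ = 57.37°  ·
  (0,6): δ = 122.91°  ·
  (0,7): δ = 154.94°  ·
  (1,2): δ = 135.26°  ·
  (1,3): δ = 86.29°  ·
  (1,4): δ = 39.17°  ✓
  (1,5): δ = 34.18°  ✓
  (1,6): δ = 99.71°  ·
  (1,7): δ = 131.75°  ·
  (2,3): δ = 131.03°  ·
  (2,4): δ = 83.90°  ·
  (2,5): δ = 10.56°  ✓
  (2,6): δ = 54.97°  ·
  (2,7): δ = 87.01°  ·
  (3,4): δ = 132.88°  ·
  (3,5): δ = 59.53°  ·
  (3,6): δ = 6.00°  ✓
  (3,7): δ = 38.04°  ✓
  (4,5): δ = 106.66°  ·
  (4,6): δ = 41.12°  ✓
  (4,7): δ = 9.08°  ✓
  (5,6): δ = 114.46°  ·
  (5,7): δ = 82.43°  ·
  (6,7): δ = 147.96°  ·
antipodal pairs: 8

count = 8; pairs: (0,4), (1,4), (1,5), (2,5), (3,6), (3,7), (4,6), (4,7)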